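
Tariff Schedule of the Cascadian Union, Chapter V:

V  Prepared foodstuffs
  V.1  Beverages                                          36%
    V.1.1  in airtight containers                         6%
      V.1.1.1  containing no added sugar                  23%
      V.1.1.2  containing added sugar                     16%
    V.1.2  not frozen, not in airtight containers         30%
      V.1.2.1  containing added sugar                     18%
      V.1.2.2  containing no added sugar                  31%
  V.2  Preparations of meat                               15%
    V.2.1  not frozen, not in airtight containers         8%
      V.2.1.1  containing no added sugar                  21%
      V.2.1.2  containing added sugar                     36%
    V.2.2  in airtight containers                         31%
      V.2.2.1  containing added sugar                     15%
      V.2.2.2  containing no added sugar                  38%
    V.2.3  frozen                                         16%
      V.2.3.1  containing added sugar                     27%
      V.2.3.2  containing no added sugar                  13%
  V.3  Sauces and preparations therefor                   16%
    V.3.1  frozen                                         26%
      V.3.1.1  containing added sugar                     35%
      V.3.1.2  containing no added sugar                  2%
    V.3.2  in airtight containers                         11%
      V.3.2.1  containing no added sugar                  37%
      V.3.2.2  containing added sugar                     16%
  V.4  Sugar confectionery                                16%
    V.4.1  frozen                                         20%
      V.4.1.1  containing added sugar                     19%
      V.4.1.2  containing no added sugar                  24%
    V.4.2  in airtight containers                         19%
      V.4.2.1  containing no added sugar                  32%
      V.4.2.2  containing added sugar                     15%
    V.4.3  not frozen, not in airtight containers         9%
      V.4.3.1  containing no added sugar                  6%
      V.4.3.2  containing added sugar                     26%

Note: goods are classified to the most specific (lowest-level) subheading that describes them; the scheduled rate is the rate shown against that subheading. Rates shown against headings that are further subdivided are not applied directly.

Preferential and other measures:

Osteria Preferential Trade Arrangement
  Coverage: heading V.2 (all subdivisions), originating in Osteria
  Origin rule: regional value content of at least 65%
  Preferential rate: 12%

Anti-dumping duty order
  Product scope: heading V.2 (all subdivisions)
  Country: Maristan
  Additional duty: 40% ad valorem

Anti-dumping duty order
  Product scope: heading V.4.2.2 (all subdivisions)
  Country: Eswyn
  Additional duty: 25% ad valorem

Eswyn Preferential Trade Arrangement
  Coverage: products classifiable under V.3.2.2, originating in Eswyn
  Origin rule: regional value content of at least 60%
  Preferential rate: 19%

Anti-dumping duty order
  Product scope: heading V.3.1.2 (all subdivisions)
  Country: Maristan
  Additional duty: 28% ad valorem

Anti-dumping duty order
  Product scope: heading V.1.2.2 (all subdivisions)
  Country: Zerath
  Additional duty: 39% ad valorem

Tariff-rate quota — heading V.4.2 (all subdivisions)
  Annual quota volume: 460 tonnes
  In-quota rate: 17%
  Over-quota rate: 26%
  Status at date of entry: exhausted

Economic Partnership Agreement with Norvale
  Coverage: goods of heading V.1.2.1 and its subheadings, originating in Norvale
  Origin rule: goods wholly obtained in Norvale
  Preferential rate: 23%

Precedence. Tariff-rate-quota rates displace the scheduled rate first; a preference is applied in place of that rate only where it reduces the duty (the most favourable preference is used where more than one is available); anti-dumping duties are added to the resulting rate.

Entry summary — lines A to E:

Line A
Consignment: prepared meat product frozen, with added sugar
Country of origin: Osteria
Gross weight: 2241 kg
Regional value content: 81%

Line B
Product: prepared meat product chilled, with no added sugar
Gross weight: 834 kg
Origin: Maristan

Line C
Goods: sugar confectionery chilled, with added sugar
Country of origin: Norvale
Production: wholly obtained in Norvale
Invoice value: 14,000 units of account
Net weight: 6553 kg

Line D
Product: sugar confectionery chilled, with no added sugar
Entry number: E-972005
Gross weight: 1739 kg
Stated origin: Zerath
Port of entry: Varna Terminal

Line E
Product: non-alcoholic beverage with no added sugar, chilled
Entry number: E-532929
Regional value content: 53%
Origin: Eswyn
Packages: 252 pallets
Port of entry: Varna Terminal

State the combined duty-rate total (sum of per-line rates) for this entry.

136%

Line A: prepared meat product → V.2; frozen → V.2.3; with added sugar → V.2.3.1. Scheduled 27%. Osteria agreement on V.2: RVC ≥ 65% → 12% available; preferential 12%. → 12%.
Line B: prepared meat product → V.2; chilled → V.2.1; with no added sugar → V.2.1.1. Scheduled 21%. anti-dumping (Maristan, V.2): +40%; total 21% + 40% = 61%. → 61%.
Line C: sugar confectionery → V.4; chilled → V.4.3; with added sugar → V.4.3.2. Scheduled 26%. Norvale agreement on V.1.2.1: V.4.3.2 not covered. → 26%.
Line D: sugar confectionery → V.4; chilled → V.4.3; with no added sugar → V.4.3.1. Scheduled 6%. No special measure applies. → 6%.
Line E: non-alcoholic beverage → V.1; chilled → V.1.2; with no added sugar → V.1.2.2. Scheduled 31%. Eswyn agreement on V.3.2.2: V.1.2.2 not covered. → 31%.
Sum: 12% + 61% + 26% + 6% + 31% = 136%.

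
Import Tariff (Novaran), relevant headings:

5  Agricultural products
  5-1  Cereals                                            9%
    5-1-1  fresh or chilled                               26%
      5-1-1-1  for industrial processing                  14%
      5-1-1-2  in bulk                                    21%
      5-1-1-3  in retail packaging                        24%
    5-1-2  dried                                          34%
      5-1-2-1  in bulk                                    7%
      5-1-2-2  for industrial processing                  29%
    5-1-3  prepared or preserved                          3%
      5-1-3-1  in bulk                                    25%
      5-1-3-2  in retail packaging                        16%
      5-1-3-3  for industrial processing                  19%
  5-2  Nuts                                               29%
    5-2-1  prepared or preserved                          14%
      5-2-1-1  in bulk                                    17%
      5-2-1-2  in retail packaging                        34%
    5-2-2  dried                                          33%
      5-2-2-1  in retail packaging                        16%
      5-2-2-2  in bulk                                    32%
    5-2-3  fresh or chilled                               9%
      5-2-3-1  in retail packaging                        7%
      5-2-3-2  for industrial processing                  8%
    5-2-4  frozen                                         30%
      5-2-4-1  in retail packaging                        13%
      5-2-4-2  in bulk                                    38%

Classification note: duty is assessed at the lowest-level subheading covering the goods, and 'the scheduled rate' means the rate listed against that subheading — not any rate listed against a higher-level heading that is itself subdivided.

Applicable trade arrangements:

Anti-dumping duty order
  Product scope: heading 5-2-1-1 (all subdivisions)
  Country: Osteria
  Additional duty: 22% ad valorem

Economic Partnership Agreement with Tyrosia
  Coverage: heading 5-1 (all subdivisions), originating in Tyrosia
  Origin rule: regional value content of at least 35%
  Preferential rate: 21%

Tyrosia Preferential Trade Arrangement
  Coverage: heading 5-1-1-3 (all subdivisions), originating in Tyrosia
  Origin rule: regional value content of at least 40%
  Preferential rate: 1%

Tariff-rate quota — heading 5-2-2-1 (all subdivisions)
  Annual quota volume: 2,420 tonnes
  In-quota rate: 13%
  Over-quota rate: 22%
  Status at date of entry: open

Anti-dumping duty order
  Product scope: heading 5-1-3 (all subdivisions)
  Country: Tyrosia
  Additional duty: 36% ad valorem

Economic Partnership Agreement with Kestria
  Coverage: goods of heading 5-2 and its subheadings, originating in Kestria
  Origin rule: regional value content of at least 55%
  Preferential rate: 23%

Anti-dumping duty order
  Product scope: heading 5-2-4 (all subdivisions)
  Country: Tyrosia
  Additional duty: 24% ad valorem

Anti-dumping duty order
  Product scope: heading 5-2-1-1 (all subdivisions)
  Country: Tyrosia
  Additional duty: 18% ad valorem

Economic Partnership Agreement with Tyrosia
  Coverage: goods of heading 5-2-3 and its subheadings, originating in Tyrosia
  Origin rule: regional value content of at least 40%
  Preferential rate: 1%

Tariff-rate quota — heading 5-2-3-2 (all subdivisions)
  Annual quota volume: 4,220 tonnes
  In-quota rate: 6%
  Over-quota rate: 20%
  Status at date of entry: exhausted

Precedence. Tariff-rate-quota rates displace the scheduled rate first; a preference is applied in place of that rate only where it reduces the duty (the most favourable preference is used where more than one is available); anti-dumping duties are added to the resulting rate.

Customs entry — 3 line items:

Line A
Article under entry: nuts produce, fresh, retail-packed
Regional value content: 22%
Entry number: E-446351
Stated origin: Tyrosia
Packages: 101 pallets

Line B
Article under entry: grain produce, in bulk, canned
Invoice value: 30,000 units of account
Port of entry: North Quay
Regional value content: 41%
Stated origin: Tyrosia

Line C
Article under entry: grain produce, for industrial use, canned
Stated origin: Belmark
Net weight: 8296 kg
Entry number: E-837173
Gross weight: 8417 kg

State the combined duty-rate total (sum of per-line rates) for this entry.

Line A: nuts → 5-2; fresh → 5-2-3; retail-packed → 5-2-3-1. Scheduled 7%. Tyrosia agreement on 5-1: 5-2-3-1 not covered; Tyrosia agreement on 5-1-1-3: 5-2-3-1 not covered; Tyrosia agreement on 5-2-3: RVC < 40%. → 7%.
Line B: grain → 5-1; canned → 5-1-3; in bulk → 5-1-3-1. Scheduled 25%. Tyrosia agreement on 5-1: RVC ≥ 35% → 21% available; Tyrosia agreement on 5-1-1-3: 5-1-3-1 not covered; Tyrosia agreement on 5-2-3: 5-1-3-1 not covered; preferential 21%; anti-dumping (Tyrosia, 5-1-3): +36%; total 21% + 36% = 57%. → 57%.
Line C: grain → 5-1; canned → 5-1-3; for industrial use → 5-1-3-3. Scheduled 19%. No special measure applies. → 19%.
Sum: 7% + 57% + 19% = 83%.

83%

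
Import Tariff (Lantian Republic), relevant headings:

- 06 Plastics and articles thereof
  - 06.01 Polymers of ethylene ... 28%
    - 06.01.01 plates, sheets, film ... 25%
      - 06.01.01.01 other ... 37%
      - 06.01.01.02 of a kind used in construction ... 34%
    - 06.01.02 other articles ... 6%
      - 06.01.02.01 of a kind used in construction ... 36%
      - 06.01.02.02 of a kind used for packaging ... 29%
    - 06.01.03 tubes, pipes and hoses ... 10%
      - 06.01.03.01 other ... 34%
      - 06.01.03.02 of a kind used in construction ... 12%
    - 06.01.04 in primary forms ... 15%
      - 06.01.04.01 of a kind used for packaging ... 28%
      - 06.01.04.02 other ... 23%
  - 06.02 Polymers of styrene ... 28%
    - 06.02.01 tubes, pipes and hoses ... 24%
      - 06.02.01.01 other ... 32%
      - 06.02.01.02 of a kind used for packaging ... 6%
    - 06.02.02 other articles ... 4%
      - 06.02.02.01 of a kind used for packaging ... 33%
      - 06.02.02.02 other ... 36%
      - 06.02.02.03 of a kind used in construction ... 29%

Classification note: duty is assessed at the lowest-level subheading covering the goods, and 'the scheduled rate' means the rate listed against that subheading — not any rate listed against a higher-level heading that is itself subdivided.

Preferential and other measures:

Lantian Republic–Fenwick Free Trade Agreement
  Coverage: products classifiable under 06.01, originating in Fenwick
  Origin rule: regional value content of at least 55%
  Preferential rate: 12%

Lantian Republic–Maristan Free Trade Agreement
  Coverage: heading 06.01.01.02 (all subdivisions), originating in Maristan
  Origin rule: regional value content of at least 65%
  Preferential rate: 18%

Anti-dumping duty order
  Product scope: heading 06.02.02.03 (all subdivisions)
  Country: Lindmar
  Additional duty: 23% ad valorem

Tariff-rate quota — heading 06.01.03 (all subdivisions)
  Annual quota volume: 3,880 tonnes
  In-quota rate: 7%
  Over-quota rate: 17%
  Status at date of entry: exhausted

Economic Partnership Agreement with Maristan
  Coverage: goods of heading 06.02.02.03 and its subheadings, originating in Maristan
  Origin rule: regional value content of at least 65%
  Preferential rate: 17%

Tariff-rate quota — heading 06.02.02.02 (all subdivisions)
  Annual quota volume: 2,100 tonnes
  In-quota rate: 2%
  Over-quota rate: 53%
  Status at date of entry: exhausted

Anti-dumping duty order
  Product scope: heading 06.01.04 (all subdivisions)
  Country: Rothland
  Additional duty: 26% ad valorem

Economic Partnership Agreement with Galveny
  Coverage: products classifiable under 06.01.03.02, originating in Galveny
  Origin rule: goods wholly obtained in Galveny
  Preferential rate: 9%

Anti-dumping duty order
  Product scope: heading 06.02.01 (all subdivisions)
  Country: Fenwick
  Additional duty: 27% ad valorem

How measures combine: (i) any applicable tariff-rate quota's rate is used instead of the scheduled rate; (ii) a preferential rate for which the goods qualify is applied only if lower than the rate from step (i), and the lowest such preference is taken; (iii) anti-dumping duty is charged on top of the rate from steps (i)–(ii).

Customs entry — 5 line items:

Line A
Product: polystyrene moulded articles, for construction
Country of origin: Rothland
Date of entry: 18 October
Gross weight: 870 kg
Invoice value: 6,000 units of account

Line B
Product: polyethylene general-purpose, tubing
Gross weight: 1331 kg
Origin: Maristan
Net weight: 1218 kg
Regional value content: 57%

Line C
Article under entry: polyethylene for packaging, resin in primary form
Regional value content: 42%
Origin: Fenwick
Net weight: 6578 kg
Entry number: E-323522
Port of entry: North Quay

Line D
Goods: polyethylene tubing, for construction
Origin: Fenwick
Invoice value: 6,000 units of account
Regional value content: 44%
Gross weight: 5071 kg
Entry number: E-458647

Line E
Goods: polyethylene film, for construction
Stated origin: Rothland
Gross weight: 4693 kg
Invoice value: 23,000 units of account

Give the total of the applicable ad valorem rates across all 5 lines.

Line A: polystyrene → 06.02; moulded articles → 06.02.02; for construction → 06.02.02.03. Scheduled 29%. No special measure applies. → 29%.
Line B: polyethylene → 06.01; tubing → 06.01.03; general-purpose → 06.01.03.01. Scheduled 34%. quota on 06.01.03 exhausted → over-quota 17%; Maristan agreement on 06.01.01.02: 06.01.03.01 not covered; Maristan agreement on 06.02.02.03: 06.01.03.01 not covered. → 17%.
Line C: polyethylene → 06.01; resin in primary form → 06.01.04; for packaging → 06.01.04.01. Scheduled 28%. Fenwick agreement on 06.01: RVC < 55%. → 28%.
Line D: polyethylene → 06.01; tubing → 06.01.03; for construction → 06.01.03.02. Scheduled 12%. quota on 06.01.03 exhausted → over-quota 17%; Fenwick agreement on 06.01: RVC < 55%. → 17%.
Line E: polyethylene → 06.01; film → 06.01.01; for construction → 06.01.01.02. Scheduled 34%. No special measure applies. → 34%.
Sum: 29% + 17% + 28% + 17% + 34% = 125%.

125%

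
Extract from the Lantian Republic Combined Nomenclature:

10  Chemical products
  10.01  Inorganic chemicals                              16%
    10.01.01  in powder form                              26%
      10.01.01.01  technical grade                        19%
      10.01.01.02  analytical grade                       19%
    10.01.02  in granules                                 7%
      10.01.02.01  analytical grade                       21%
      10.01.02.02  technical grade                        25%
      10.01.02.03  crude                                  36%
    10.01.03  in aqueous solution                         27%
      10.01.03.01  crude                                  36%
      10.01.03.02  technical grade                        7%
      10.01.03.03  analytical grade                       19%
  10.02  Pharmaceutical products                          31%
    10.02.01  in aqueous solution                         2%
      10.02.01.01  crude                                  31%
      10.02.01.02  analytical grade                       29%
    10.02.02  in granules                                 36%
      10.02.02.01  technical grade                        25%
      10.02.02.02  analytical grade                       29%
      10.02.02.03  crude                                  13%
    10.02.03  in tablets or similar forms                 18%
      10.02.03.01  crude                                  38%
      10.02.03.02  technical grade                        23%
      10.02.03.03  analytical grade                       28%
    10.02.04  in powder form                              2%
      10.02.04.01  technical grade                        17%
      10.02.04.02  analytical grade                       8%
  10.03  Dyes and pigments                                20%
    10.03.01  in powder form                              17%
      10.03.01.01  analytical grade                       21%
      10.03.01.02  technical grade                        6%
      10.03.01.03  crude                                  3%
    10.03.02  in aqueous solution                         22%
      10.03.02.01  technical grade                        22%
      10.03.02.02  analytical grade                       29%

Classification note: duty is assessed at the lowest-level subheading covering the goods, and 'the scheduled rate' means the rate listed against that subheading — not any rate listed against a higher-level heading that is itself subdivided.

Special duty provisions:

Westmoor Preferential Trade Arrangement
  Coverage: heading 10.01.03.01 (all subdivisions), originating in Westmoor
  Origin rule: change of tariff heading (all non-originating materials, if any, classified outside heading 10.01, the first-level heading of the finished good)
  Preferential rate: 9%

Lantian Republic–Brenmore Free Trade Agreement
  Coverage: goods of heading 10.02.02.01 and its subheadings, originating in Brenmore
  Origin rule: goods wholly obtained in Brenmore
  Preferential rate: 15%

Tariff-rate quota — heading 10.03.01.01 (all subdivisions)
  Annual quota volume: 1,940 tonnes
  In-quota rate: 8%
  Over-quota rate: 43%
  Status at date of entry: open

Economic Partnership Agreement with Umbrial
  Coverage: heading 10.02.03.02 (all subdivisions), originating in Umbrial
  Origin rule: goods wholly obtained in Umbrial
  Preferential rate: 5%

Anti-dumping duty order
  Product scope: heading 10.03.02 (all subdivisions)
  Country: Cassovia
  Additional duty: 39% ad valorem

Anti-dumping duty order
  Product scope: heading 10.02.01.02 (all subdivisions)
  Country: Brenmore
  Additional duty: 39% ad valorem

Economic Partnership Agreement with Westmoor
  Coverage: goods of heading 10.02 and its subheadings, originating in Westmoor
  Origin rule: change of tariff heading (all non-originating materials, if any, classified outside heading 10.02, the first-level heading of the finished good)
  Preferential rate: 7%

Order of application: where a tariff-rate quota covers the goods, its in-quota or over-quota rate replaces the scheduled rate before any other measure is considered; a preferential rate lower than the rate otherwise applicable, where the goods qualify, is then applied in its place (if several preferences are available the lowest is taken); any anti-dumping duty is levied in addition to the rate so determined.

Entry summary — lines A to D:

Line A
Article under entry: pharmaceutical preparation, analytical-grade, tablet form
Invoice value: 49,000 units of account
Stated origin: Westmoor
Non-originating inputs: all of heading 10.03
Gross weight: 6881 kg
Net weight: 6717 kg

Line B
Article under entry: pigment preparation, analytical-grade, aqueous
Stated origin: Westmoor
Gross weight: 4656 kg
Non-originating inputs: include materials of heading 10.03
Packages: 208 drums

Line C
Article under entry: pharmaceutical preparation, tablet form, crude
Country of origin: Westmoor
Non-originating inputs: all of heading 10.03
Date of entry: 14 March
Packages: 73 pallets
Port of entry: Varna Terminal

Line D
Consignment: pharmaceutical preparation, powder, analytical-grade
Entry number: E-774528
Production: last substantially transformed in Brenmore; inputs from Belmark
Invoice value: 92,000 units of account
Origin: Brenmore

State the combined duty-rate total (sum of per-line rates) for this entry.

Line A: pharmaceutical → 10.02; tablet form → 10.02.03; analytical-grade → 10.02.03.03. Scheduled 28%. Westmoor agreement on 10.01.03.01: 10.02.03.03 not covered; Westmoor agreement on 10.02: CTH met → 7% available; preferential 7%. → 7%.
Line B: pigment → 10.03; aqueous → 10.03.02; analytical-grade → 10.03.02.02. Scheduled 29%. Westmoor agreement on 10.01.03.01: 10.03.02.02 not covered; Westmoor agreement on 10.02: 10.03.02.02 not covered. → 29%.
Line C: pharmaceutical → 10.02; tablet form → 10.02.03; crude → 10.02.03.01. Scheduled 38%. Westmoor agreement on 10.01.03.01: 10.02.03.01 not covered; Westmoor agreement on 10.02: CTH met → 7% available; preferential 7%. → 7%.
Line D: pharmaceutical → 10.02; powder → 10.02.04; analytical-grade → 10.02.04.02. Scheduled 8%. Brenmore agreement on 10.02.02.01: 10.02.04.02 not covered. → 8%.
Sum: 7% + 29% + 7% + 8% = 51%.

51%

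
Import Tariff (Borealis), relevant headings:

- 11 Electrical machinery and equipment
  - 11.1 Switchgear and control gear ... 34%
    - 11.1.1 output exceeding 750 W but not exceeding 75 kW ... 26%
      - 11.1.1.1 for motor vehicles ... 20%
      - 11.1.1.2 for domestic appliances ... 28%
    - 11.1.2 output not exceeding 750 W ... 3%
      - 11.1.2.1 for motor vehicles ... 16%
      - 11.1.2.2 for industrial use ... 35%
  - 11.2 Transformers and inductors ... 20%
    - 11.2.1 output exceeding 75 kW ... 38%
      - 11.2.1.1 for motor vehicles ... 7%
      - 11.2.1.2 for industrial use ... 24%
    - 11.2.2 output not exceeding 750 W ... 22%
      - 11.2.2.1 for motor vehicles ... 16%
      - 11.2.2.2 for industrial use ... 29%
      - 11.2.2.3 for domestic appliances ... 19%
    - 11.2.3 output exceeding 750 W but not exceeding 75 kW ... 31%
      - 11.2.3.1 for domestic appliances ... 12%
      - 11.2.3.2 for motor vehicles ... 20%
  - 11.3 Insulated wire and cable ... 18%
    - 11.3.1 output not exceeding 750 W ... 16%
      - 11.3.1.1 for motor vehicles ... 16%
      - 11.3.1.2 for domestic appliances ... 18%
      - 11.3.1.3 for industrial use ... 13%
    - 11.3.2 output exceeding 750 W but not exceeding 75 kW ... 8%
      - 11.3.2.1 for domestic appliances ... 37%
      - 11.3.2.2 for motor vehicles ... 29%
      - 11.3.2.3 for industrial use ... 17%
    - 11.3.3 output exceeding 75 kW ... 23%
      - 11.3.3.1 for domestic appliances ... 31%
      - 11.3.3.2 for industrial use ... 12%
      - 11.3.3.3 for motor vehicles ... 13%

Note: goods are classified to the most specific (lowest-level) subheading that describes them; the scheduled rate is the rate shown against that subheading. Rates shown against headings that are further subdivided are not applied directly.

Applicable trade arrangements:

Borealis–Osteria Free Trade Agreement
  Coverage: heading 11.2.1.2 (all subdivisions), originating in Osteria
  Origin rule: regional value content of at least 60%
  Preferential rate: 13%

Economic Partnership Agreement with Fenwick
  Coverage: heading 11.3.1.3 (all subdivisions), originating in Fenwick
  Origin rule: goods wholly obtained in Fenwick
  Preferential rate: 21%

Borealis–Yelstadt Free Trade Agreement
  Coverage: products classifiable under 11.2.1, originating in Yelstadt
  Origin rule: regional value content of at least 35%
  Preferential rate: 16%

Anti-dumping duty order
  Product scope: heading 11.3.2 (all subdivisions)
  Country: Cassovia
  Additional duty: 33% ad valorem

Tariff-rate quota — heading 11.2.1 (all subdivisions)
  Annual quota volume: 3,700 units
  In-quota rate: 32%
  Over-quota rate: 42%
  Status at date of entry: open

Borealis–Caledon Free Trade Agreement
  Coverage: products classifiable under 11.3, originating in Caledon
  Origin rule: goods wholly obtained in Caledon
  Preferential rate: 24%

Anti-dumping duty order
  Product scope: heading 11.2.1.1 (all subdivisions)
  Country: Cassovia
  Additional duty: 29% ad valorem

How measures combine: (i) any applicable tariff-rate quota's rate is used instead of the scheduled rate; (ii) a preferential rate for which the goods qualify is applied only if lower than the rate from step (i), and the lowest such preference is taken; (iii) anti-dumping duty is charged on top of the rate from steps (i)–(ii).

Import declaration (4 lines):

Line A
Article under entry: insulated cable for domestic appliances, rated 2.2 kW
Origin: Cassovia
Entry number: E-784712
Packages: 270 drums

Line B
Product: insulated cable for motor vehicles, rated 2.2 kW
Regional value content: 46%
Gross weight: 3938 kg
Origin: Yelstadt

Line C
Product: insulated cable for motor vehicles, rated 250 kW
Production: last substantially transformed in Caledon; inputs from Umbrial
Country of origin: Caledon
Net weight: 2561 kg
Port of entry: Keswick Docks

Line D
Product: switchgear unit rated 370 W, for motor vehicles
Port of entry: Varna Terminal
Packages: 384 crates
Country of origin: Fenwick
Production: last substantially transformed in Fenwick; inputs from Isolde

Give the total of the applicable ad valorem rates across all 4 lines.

128%

Line A: insulated cable → 11.3; rated 2.2 kW → 11.3.2; for domestic appliances → 11.3.2.1. Scheduled 37%. anti-dumping (Cassovia, 11.3.2): +33%; total 37% + 33% = 70%. → 70%.
Line B: insulated cable → 11.3; rated 2.2 kW → 11.3.2; for motor vehicles → 11.3.2.2. Scheduled 29%. Yelstadt agreement on 11.2.1: 11.3.2.2 not covered. → 29%.
Line C: insulated cable → 11.3; rated 250 kW → 11.3.3; for motor vehicles → 11.3.3.3. Scheduled 13%. Caledon agreement on 11.3: not wholly obtained. → 13%.
Line D: switchgear unit → 11.1; rated 370 W → 11.1.2; for motor vehicles → 11.1.2.1. Scheduled 16%. Fenwick agreement on 11.3.1.3: 11.1.2.1 not covered. → 16%.
Sum: 70% + 29% + 13% + 16% = 128%.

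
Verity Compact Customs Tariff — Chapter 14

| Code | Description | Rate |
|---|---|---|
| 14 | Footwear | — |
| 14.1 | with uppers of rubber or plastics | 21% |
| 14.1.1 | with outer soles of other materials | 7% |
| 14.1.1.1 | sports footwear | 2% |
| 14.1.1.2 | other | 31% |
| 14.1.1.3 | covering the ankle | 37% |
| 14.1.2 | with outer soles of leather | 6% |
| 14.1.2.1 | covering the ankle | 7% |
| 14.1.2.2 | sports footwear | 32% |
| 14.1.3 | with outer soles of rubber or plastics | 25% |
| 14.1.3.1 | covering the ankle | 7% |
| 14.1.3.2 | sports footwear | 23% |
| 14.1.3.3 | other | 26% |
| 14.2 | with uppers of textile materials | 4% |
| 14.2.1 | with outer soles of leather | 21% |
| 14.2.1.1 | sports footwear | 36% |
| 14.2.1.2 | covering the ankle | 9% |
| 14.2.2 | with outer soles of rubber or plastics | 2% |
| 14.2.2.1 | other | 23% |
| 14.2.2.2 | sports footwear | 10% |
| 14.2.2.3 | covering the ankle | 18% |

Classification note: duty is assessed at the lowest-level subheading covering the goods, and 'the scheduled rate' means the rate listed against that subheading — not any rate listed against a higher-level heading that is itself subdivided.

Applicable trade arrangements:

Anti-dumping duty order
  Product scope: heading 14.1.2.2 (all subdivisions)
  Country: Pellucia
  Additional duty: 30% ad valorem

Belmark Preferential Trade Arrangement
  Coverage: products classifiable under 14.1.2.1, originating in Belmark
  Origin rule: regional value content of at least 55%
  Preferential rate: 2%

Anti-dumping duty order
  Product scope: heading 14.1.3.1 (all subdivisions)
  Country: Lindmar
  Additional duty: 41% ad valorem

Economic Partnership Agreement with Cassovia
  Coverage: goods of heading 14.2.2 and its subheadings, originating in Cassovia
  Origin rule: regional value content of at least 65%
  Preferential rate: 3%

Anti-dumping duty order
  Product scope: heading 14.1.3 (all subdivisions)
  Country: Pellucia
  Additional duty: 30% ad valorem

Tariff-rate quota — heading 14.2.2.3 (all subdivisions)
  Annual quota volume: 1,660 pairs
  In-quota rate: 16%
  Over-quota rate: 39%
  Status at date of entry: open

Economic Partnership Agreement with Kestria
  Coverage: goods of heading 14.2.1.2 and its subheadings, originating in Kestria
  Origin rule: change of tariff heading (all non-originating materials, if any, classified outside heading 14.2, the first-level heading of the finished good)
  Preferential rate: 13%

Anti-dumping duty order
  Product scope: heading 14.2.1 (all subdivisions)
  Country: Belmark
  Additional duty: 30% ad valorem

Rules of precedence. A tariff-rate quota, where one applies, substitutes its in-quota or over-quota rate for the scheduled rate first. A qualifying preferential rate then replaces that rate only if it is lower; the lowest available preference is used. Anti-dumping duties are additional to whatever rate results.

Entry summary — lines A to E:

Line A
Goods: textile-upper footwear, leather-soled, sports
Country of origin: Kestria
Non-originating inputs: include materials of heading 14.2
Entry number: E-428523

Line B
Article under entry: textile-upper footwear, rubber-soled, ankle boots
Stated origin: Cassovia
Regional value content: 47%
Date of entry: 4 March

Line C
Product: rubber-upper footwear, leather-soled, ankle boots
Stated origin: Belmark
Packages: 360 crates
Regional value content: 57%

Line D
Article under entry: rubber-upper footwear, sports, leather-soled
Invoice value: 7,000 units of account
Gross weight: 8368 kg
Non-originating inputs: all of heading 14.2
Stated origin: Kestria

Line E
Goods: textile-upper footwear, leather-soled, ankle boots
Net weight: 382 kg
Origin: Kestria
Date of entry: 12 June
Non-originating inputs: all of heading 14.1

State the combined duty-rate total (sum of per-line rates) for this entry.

95%

Line A: textile-upper → 14.2; leather-soled → 14.2.1; sports → 14.2.1.1. Scheduled 36%. Kestria agreement on 14.2.1.2: 14.2.1.1 not covered. → 36%.
Line B: textile-upper → 14.2; rubber-soled → 14.2.2; ankle boots → 14.2.2.3. Scheduled 18%. quota on 14.2.2.3 open → in-quota 16%; Cassovia agreement on 14.2.2: RVC < 65%. → 16%.
Line C: rubber-upper → 14.1; leather-soled → 14.1.2; ankle boots → 14.1.2.1. Scheduled 7%. Belmark agreement on 14.1.2.1: RVC ≥ 55% → 2% available; preferential 2%. → 2%.
Line D: rubber-upper → 14.1; leather-soled → 14.1.2; sports → 14.1.2.2. Scheduled 32%. Kestria agreement on 14.2.1.2: 14.1.2.2 not covered. → 32%.
Line E: textile-upper → 14.2; leather-soled → 14.2.1; ankle boots → 14.2.1.2. Scheduled 9%. Kestria agreement on 14.2.1.2: CTH met → 13% available; preference 13% not lower than 9% → no reduction. → 9%.
Sum: 36% + 16% + 2% + 32% + 9% = 95%.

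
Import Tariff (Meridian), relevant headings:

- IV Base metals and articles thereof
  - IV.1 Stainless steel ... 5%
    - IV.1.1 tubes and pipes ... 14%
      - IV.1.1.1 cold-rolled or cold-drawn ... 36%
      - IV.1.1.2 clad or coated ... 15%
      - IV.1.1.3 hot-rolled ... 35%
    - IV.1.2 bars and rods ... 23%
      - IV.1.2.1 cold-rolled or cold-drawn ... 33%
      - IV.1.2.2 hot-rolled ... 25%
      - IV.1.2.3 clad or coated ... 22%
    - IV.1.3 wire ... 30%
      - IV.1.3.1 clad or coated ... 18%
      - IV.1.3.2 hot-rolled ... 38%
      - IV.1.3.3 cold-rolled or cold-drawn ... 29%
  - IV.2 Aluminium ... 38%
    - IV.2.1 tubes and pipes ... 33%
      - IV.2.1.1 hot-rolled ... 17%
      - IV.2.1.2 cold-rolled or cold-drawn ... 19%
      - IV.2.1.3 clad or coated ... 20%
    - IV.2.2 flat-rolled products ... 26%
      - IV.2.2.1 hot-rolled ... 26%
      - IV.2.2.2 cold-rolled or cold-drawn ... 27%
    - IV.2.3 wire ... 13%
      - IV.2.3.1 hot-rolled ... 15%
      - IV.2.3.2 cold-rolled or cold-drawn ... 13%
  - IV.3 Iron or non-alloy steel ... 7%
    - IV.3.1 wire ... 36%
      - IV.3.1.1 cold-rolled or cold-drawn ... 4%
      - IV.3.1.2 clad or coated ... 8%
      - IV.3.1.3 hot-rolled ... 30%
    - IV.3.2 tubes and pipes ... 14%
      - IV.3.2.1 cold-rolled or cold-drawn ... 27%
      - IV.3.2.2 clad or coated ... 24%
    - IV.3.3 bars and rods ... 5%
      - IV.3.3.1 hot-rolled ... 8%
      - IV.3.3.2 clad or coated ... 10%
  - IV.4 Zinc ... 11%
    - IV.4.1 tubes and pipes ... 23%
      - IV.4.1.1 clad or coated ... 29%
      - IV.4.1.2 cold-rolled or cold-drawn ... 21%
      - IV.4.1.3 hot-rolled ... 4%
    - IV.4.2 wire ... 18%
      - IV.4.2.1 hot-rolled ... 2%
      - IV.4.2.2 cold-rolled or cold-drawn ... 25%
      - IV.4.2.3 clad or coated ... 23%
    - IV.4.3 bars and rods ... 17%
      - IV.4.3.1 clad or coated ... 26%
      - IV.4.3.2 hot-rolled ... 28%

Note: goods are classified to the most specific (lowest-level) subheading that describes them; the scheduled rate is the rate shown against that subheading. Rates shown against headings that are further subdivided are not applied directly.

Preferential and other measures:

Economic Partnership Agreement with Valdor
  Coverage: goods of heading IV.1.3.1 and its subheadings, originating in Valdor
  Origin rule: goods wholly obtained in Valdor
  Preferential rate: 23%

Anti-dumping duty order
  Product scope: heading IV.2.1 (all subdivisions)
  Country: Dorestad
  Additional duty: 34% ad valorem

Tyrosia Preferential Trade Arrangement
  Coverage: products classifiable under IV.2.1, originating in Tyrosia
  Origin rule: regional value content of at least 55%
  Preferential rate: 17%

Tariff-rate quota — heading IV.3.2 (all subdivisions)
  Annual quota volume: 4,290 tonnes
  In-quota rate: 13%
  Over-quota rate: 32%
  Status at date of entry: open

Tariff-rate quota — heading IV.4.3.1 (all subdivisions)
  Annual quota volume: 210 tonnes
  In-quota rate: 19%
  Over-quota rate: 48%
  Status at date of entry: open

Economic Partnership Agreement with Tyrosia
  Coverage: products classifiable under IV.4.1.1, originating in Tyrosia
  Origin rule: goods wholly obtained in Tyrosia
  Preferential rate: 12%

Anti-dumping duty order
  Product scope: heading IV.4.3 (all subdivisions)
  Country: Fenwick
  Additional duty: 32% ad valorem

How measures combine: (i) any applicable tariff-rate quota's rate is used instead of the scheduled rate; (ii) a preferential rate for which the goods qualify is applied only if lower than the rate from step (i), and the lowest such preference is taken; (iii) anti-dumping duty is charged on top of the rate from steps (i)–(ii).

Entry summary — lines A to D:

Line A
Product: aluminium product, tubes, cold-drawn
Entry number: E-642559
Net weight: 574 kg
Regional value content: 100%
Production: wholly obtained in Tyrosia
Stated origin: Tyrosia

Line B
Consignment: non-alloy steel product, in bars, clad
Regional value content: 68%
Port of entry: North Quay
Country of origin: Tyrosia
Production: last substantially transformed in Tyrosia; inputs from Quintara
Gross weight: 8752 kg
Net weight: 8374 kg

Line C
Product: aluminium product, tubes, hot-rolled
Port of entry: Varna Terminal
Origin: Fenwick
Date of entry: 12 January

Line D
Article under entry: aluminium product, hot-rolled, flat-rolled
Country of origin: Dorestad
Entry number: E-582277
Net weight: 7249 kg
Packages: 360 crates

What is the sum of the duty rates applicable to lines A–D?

70%

Line A: aluminium → IV.2; tubes → IV.2.1; cold-drawn → IV.2.1.2. Scheduled 19%. Tyrosia agreement on IV.2.1: RVC ≥ 55% → 17% available; Tyrosia agreement on IV.4.1.1: IV.2.1.2 not covered; preferential 17%. → 17%.
Line B: non-alloy steel → IV.3; in bars → IV.3.3; clad → IV.3.3.2. Scheduled 10%. Tyrosia agreement on IV.2.1: IV.3.3.2 not covered; Tyrosia agreement on IV.4.1.1: IV.3.3.2 not covered. → 10%.
Line C: aluminium → IV.2; tubes → IV.2.1; hot-rolled → IV.2.1.1. Scheduled 17%. No special measure applies. → 17%.
Line D: aluminium → IV.2; flat-rolled → IV.2.2; hot-rolled → IV.2.2.1. Scheduled 26%. No special measure applies. → 26%.
Sum: 17% + 10% + 17% + 26% = 70%.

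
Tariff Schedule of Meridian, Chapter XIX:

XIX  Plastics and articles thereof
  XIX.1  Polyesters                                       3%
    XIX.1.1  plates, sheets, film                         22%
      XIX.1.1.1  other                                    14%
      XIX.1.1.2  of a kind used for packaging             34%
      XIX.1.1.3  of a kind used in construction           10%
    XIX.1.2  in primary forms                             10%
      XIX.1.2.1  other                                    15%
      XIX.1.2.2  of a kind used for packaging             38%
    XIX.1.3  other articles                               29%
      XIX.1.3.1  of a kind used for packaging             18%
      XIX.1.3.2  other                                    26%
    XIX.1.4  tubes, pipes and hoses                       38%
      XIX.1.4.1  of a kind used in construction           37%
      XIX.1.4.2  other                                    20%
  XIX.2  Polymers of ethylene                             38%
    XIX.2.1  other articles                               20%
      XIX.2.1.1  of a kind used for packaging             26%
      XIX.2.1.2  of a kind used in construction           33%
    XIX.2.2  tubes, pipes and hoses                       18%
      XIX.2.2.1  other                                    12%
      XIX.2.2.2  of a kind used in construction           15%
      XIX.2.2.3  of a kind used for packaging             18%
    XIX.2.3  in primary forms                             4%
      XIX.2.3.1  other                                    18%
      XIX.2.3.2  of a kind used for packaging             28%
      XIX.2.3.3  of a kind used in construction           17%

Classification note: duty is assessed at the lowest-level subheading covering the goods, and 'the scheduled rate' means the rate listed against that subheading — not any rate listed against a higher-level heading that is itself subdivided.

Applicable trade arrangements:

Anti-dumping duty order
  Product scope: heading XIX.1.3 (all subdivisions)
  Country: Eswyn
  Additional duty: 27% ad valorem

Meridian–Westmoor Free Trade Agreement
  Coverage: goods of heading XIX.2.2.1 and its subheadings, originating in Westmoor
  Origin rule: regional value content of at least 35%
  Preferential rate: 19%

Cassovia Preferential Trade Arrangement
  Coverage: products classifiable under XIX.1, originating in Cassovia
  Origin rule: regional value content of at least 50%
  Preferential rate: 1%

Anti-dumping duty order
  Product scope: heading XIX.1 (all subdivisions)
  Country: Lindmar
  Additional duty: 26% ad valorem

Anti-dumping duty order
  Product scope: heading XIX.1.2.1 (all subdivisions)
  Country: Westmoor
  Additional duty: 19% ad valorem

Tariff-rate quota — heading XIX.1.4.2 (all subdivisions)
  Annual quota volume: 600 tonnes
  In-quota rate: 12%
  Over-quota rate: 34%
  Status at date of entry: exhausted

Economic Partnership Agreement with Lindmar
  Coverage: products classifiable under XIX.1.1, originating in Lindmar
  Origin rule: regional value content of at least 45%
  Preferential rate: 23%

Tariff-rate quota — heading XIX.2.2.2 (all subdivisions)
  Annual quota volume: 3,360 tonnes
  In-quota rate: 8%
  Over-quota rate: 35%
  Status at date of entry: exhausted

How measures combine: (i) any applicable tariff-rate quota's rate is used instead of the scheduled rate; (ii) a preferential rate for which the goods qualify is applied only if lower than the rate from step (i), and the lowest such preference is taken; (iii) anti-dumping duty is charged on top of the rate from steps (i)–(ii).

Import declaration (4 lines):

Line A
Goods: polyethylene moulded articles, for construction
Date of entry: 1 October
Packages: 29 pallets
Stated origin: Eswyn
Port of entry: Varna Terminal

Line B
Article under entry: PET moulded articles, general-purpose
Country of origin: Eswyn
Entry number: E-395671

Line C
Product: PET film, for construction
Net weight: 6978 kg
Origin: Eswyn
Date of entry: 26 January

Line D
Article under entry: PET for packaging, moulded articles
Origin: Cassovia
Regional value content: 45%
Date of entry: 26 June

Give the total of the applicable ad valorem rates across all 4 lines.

114%

Line A: polyethylene → XIX.2; moulded articles → XIX.2.1; for construction → XIX.2.1.2. Scheduled 33%. No special measure applies. → 33%.
Line B: PET → XIX.1; moulded articles → XIX.1.3; general-purpose → XIX.1.3.2. Scheduled 26%. anti-dumping (Eswyn, XIX.1.3): +27%; total 26% + 27% = 53%. → 53%.
Line C: PET → XIX.1; film → XIX.1.1; for construction → XIX.1.1.3. Scheduled 10%. No special measure applies. → 10%.
Line D: PET → XIX.1; moulded articles → XIX.1.3; for packaging → XIX.1.3.1. Scheduled 18%. Cassovia agreement on XIX.1: RVC < 50%. → 18%.
Sum: 33% + 53% + 10% + 18% = 114%.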